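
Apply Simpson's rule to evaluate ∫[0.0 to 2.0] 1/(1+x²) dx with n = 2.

f(x) = 1/(1+x²)
a = 0.0, b = 2.0, n = 2
h = (b - a)/n = 1.000000

Simpson's rule: (h/3)[f(x₀) + 4f(x₁) + 2f(x₂) + ... + f(xₙ)]

x_0 = 0.0000, f(x_0) = 1.000000, coefficient = 1
x_1 = 1.0000, f(x_1) = 0.500000, coefficient = 4
x_2 = 2.0000, f(x_2) = 0.200000, coefficient = 1

I ≈ (1.000000/3) × 3.200000 = 1.066667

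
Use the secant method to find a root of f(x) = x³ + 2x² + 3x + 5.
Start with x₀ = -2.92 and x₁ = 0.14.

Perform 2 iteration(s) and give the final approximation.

f(x) = x³ + 2x² + 3x + 5
x₀ = -2.92, x₁ = 0.14

Secant formula: x_{n+1} = x_n - f(x_n)(x_n - x_{n-1})/(f(x_n) - f(x_{n-1}))

Iteration 1:
  f(-2.920000) = -11.604288
  f(0.140000) = 5.461944
  x_2 = 0.140000 - 5.461944×(0.140000 - (-2.920000))/(5.461944 - (-11.604288))
       = -0.839334
Iteration 2:
  f(0.140000) = 5.461944
  f(-0.839334) = 3.299665
  x_3 = -0.839334 - 3.299665×(-0.839334 - 0.140000)/(3.299665 - 5.461944)
       = -2.333811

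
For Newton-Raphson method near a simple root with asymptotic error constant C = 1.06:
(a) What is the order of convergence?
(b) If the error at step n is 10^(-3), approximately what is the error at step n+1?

(a) Newton-Raphson has quadratic (order 2) convergence near simple roots.
    This means |e_{n+1}| ≈ C|e_n|².

(b) With |e_n| = 10^(-3) and C = 1.06:
    |e_{n+1}| ≈ 1.06 × (10^(-3))² = 1.06 × 10^(-6)

(a) 2 (quadratic); (b) |e_{n+1}| ≈ 1.060e-06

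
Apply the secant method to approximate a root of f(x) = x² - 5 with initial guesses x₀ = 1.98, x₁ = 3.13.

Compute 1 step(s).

f(x) = x² - 5
x₀ = 1.98, x₁ = 3.13

Secant formula: x_{n+1} = x_n - f(x_n)(x_n - x_{n-1})/(f(x_n) - f(x_{n-1}))

Iteration 1:
  f(1.980000) = -1.079600
  f(3.130000) = 4.796900
  x_2 = 3.130000 - 4.796900×(3.130000 - 1.980000)/(4.796900 - (-1.079600))
       = 2.191272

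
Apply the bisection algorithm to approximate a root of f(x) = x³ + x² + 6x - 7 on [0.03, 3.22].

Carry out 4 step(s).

f(x) = x³ + x² + 6x - 7
Initial interval: [0.03, 3.22]

Iteration 1:
  c_1 = (0.030000 + 3.220000)/2 = 1.625000
  f(c_1) = f(1.625000) = 9.681641
  f(a) × f(c) < 0, new interval: [0.030000, 1.625000]
Iteration 2:
  c_2 = (0.030000 + 1.625000)/2 = 0.827500
  f(c_2) = f(0.827500) = -0.783608
  f(a) × f(c) ≥ 0, new interval: [0.827500, 1.625000]
Iteration 3:
  c_3 = (0.827500 + 1.625000)/2 = 1.226250
  f(c_3) = f(1.226250) = 3.705088
  f(a) × f(c) < 0, new interval: [0.827500, 1.226250]
Iteration 4:
  c_4 = (0.827500 + 1.226250)/2 = 1.026875
  f(c_4) = f(1.026875) = 1.298533
  f(a) × f(c) < 0, new interval: [0.827500, 1.026875]

After 4 iteration(s), the approximation is c_4 = 1.026875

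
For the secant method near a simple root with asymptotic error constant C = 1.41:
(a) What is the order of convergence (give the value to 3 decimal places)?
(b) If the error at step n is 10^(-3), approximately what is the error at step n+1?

(a) Secant method has superlinear convergence with order φ = (1+√5)/2 ≈ 1.618.
    This means |e_{n+1}| ≈ C|e_n|^1.618.

(b) With |e_n| = 10^(-3) and C = 1.41:
    |e_{n+1}| ≈ 1.41 × (10^(-3))^1.618 = 1.41 × 10^(-4.85)

(a) ≈ 1.618 (golden ratio); (b) |e_{n+1}| ≈ 1.973e-05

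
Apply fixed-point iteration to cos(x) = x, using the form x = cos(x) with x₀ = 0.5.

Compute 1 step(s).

Equation: cos(x) = x
Fixed-point form: x = cos(x)
x₀ = 0.5

x_1 = g(0.500000) = 0.877583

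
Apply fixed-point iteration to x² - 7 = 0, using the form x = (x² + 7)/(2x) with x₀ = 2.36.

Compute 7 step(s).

Equation: x² - 7 = 0
Fixed-point form: x = (x² + 7)/(2x)
x₀ = 2.36

x_1 = g(2.360000) = 2.663051
x_2 = g(2.663051) = 2.645808
x_3 = g(2.645808) = 2.645751
x_4 = g(2.645751) = 2.645751
x_5 = g(2.645751) = 2.645751
x_6 = g(2.645751) = 2.645751
x_7 = g(2.645751) = 2.645751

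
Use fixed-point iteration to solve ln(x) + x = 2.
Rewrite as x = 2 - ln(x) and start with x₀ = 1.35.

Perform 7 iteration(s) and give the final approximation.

Equation: ln(x) + x = 2
Fixed-point form: x = 2 - ln(x)
x₀ = 1.35

x_1 = g(1.350000) = 1.699895
x_2 = g(1.699895) = 1.469433
x_3 = g(1.469433) = 1.615123
x_4 = g(1.615123) = 1.520589
x_5 = g(1.520589) = 1.580902
x_6 = g(1.580902) = 1.542004
x_7 = g(1.542004) = 1.566917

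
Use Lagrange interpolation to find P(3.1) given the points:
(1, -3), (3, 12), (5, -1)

Lagrange interpolation formula:
P(x) = Σ yᵢ × Lᵢ(x)
where Lᵢ(x) = Π_{j≠i} (x - xⱼ)/(xᵢ - xⱼ)

L_0(3.1) = (3.1 - 3)/(1 - 3) × (3.1 - 5)/(1 - 5) = -0.023750
L_1(3.1) = (3.1 - 1)/(3 - 1) × (3.1 - 5)/(3 - 5) = 0.997500
L_2(3.1) = (3.1 - 1)/(5 - 1) × (3.1 - 3)/(5 - 3) = 0.026250

P(3.1) = (-3)×L_0(3.1) + 12×L_1(3.1) + (-1)×L_2(3.1)
P(3.1) = 12.015000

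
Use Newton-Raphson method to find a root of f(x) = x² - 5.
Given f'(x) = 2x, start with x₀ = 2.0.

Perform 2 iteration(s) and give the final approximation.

f(x) = x² - 5
f'(x) = 2x
x₀ = 2.0

Newton-Raphson formula: x_{n+1} = x_n - f(x_n)/f'(x_n)

Iteration 1:
  f(2.000000) = -1.000000
  f'(2.000000) = 4.000000
  x_1 = 2.000000 - (-1.000000)/4.000000 = 2.250000
Iteration 2:
  f(2.250000) = 0.062500
  f'(2.250000) = 4.500000
  x_2 = 2.250000 - 0.062500/4.500000 = 2.236111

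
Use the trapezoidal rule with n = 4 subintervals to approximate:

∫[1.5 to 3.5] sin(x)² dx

f(x) = sin(x)²
a = 1.5, b = 3.5, n = 4
h = (b - a)/n = 0.500000

Trapezoidal rule: (h/2)[f(x₀) + 2f(x₁) + 2f(x₂) + ... + f(xₙ)]

x_0 = 1.5000, f(x_0) = 0.994996, coefficient = 1
x_1 = 2.0000, f(x_1) = 0.826822, coefficient = 2
x_2 = 2.5000, f(x_2) = 0.358169, coefficient = 2
x_3 = 3.0000, f(x_3) = 0.019915, coefficient = 2
x_4 = 3.5000, f(x_4) = 0.123049, coefficient = 1

I ≈ (0.500000/2) × 3.527856 = 0.881964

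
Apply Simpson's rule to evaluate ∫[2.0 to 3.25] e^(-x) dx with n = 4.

f(x) = e^(-x)
a = 2.0, b = 3.25, n = 4
h = (b - a)/n = 0.312500

Simpson's rule: (h/3)[f(x₀) + 4f(x₁) + 2f(x₂) + ... + f(xₙ)]

x_0 = 2.0000, f(x_0) = 0.135335, coefficient = 1
x_1 = 2.3125, f(x_1) = 0.099013, coefficient = 4
x_2 = 2.6250, f(x_2) = 0.072440, coefficient = 2
x_3 = 2.9375, f(x_3) = 0.052998, coefficient = 4
x_4 = 3.2500, f(x_4) = 0.038774, coefficient = 1

I ≈ (0.312500/3) × 0.927035 = 0.096566
Exact value: 0.096561
Error: 0.000005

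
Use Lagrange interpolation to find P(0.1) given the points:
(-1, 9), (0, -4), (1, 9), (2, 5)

Lagrange interpolation formula:
P(x) = Σ yᵢ × Lᵢ(x)
where Lᵢ(x) = Π_{j≠i} (x - xⱼ)/(xᵢ - xⱼ)

L_0(0.1) = (0.1 - 0)/(-1 - 0) × (0.1 - 1)/(-1 - 1) × (0.1 - 2)/(-1 - 2) = -0.028500
L_1(0.1) = (0.1 - (-1))/(0 - (-1)) × (0.1 - 1)/(0 - 1) × (0.1 - 2)/(0 - 2) = 0.940500
L_2(0.1) = (0.1 - (-1))/(1 - (-1)) × (0.1 - 0)/(1 - 0) × (0.1 - 2)/(1 - 2) = 0.104500
L_3(0.1) = (0.1 - (-1))/(2 - (-1)) × (0.1 - 0)/(2 - 0) × (0.1 - 1)/(2 - 1) = -0.016500

P(0.1) = 9×L_0(0.1) + (-4)×L_1(0.1) + 9×L_2(0.1) + 5×L_3(0.1)
P(0.1) = -3.160500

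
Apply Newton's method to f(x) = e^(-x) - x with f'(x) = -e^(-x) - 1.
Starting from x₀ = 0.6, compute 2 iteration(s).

f(x) = e^(-x) - x
f'(x) = -e^(-x) - 1
x₀ = 0.6

Newton-Raphson formula: x_{n+1} = x_n - f(x_n)/f'(x_n)

Iteration 1:
  f(0.600000) = -0.051188
  f'(0.600000) = -1.548812
  x_1 = 0.600000 - (-0.051188)/(-1.548812) = 0.566950
Iteration 2:
  f(0.566950) = 0.000303
  f'(0.566950) = -1.567253
  x_2 = 0.566950 - 0.000303/(-1.567253) = 0.567143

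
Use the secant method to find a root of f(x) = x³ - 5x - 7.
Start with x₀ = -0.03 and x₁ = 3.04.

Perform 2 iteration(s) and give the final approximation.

f(x) = x³ - 5x - 7
x₀ = -0.03, x₁ = 3.04

Secant formula: x_{n+1} = x_n - f(x_n)(x_n - x_{n-1})/(f(x_n) - f(x_{n-1}))

Iteration 1:
  f(-0.030000) = -6.850027
  f(3.040000) = 5.894464
  x_2 = 3.040000 - 5.894464×(3.040000 - (-0.030000))/(5.894464 - (-6.850027))
       = 1.620092
Iteration 2:
  f(3.040000) = 5.894464
  f(1.620092) = -10.848208
  x_3 = 1.620092 - (-10.848208)×(1.620092 - 3.040000)/(-10.848208 - 5.894464)
       = 2.540104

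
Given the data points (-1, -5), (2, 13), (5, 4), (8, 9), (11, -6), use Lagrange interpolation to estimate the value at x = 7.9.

Lagrange interpolation formula:
P(x) = Σ yᵢ × Lᵢ(x)
where Lᵢ(x) = Π_{j≠i} (x - xⱼ)/(xᵢ - xⱼ)

L_0(7.9) = (7.9 - 2)/(-1 - 2) × (7.9 - 5)/(-1 - 5) × (7.9 - 8)/(-1 - 8) × (7.9 - 11)/(-1 - 11) = 0.002728
L_1(7.9) = (7.9 - (-1))/(2 - (-1)) × (7.9 - 5)/(2 - 5) × (7.9 - 8)/(2 - 8) × (7.9 - 11)/(2 - 11) = -0.016463
L_2(7.9) = (7.9 - (-1))/(5 - (-1)) × (7.9 - 2)/(5 - 2) × (7.9 - 8)/(5 - 8) × (7.9 - 11)/(5 - 11) = 0.050241
L_3(7.9) = (7.9 - (-1))/(8 - (-1)) × (7.9 - 2)/(8 - 2) × (7.9 - 5)/(8 - 5) × (7.9 - 11)/(8 - 11) = 0.971327
L_4(7.9) = (7.9 - (-1))/(11 - (-1)) × (7.9 - 2)/(11 - 2) × (7.9 - 5)/(11 - 5) × (7.9 - 8)/(11 - 8) = -0.007833

P(7.9) = (-5)×L_0(7.9) + 13×L_1(7.9) + 4×L_2(7.9) + 9×L_3(7.9) + (-6)×L_4(7.9)
P(7.9) = 8.762243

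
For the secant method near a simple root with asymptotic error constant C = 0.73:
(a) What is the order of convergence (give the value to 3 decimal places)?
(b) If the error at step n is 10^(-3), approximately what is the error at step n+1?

(a) Secant method has superlinear convergence with order φ = (1+√5)/2 ≈ 1.618.
    This means |e_{n+1}| ≈ C|e_n|^1.618.

(b) With |e_n| = 10^(-3) and C = 0.73:
    |e_{n+1}| ≈ 0.73 × (10^(-3))^1.618 = 0.73 × 10^(-4.85)

(a) ≈ 1.618 (golden ratio); (b) |e_{n+1}| ≈ 1.021e-05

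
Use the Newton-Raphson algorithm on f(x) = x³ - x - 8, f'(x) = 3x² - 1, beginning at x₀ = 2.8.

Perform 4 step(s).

f(x) = x³ - x - 8
f'(x) = 3x² - 1
x₀ = 2.8

Newton-Raphson formula: x_{n+1} = x_n - f(x_n)/f'(x_n)

Iteration 1:
  f(2.800000) = 11.152000
  f'(2.800000) = 22.520000
  x_1 = 2.800000 - 11.152000/22.520000 = 2.304796
Iteration 2:
  f(2.304796) = 1.938471
  f'(2.304796) = 14.936250
  x_2 = 2.304796 - 1.938471/14.936250 = 2.175013
Iteration 3:
  f(2.175013) = 0.114277
  f'(2.175013) = 13.192041
  x_3 = 2.175013 - 0.114277/13.192041 = 2.166350
Iteration 4:
  f(2.166350) = 0.000489
  f'(2.166350) = 13.079219
  x_4 = 2.166350 - 0.000489/13.079219 = 2.166313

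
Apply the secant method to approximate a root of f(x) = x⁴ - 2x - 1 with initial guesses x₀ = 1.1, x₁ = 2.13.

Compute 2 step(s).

f(x) = x⁴ - 2x - 1
x₀ = 1.1, x₁ = 2.13

Secant formula: x_{n+1} = x_n - f(x_n)(x_n - x_{n-1})/(f(x_n) - f(x_{n-1}))

Iteration 1:
  f(1.100000) = -1.735900
  f(2.130000) = 15.323462
  x_2 = 2.130000 - 15.323462×(2.130000 - 1.100000)/(15.323462 - (-1.735900))
       = 1.204809
Iteration 2:
  f(2.130000) = 15.323462
  f(1.204809) = -1.302577
  x_3 = 1.204809 - (-1.302577)×(1.204809 - 2.130000)/(-1.302577 - 15.323462)
       = 1.277294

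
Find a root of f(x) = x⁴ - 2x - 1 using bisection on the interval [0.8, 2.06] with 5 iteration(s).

f(x) = x⁴ - 2x - 1
Initial interval: [0.8, 2.06]

Iteration 1:
  c_1 = (0.800000 + 2.060000)/2 = 1.430000
  f(c_1) = f(1.430000) = 0.321616
  f(a) × f(c) < 0, new interval: [0.800000, 1.430000]
Iteration 2:
  c_2 = (0.800000 + 1.430000)/2 = 1.115000
  f(c_2) = f(1.115000) = -1.684392
  f(a) × f(c) ≥ 0, new interval: [1.115000, 1.430000]
Iteration 3:
  c_3 = (1.115000 + 1.430000)/2 = 1.272500
  f(c_3) = f(1.272500) = -0.923009
  f(a) × f(c) ≥ 0, new interval: [1.272500, 1.430000]
Iteration 4:
  c_4 = (1.272500 + 1.430000)/2 = 1.351250
  f(c_4) = f(1.351250) = -0.368675
  f(a) × f(c) ≥ 0, new interval: [1.351250, 1.430000]
Iteration 5:
  c_5 = (1.351250 + 1.430000)/2 = 1.390625
  f(c_5) = f(1.390625) = -0.041521
  f(a) × f(c) ≥ 0, new interval: [1.390625, 1.430000]

After 5 iteration(s), the approximation is c_5 = 1.390625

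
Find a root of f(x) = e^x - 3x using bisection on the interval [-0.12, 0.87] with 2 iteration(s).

f(x) = e^x - 3x
Initial interval: [-0.12, 0.87]

Iteration 1:
  c_1 = (-0.120000 + 0.870000)/2 = 0.375000
  f(c_1) = f(0.375000) = 0.329991
  f(a) × f(c) ≥ 0, new interval: [0.375000, 0.870000]
Iteration 2:
  c_2 = (0.375000 + 0.870000)/2 = 0.622500
  f(c_2) = f(0.622500) = -0.003919
  f(a) × f(c) < 0, new interval: [0.375000, 0.622500]

After 2 iteration(s), the approximation is c_2 = 0.622500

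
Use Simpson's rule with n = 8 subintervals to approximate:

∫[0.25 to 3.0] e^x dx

f(x) = e^x
a = 0.25, b = 3.0, n = 8
h = (b - a)/n = 0.343750

Simpson's rule: (h/3)[f(x₀) + 4f(x₁) + 2f(x₂) + ... + f(xₙ)]

x_0 = 0.2500, f(x_0) = 1.284025, coefficient = 1
x_1 = 0.5938, f(x_1) = 1.810766, coefficient = 4
x_2 = 0.9375, f(x_2) = 2.553589, coefficient = 2
x_3 = 1.2812, f(x_3) = 3.601138, coefficient = 4
x_4 = 1.6250, f(x_4) = 5.078419, coefficient = 2
x_5 = 1.9688, f(x_5) = 7.161719, coefficient = 4
x_6 = 2.3125, f(x_6) = 10.099642, coefficient = 2
x_7 = 2.6562, f(x_7) = 14.242778, coefficient = 4
x_8 = 3.0000, f(x_8) = 20.085537, coefficient = 1

I ≈ (0.343750/3) × 164.098470 = 18.802950
Exact value: 18.801512
Error: 0.001438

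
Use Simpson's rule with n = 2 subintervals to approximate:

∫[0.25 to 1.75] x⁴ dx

f(x) = x⁴
a = 0.25, b = 1.75, n = 2
h = (b - a)/n = 0.750000

Simpson's rule: (h/3)[f(x₀) + 4f(x₁) + 2f(x₂) + ... + f(xₙ)]

x_0 = 0.2500, f(x_0) = 0.003906, coefficient = 1
x_1 = 1.0000, f(x_1) = 1.000000, coefficient = 4
x_2 = 1.7500, f(x_2) = 9.378906, coefficient = 1

I ≈ (0.750000/3) × 13.382812 = 3.345703
Exact value: 3.282422
Error: 0.063281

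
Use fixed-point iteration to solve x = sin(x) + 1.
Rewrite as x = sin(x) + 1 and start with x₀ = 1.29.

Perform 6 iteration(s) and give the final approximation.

Equation: x = sin(x) + 1
Fixed-point form: x = sin(x) + 1
x₀ = 1.29

x_1 = g(1.290000) = 1.960835
x_2 = g(1.960835) = 1.924894
x_3 = g(1.924894) = 1.937960
x_4 = g(1.937960) = 1.933349
x_5 = g(1.933349) = 1.934994
x_6 = g(1.934994) = 1.934410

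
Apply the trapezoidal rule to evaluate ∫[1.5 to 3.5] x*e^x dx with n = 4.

f(x) = x*e^x
a = 1.5, b = 3.5, n = 4
h = (b - a)/n = 0.500000

Trapezoidal rule: (h/2)[f(x₀) + 2f(x₁) + 2f(x₂) + ... + f(xₙ)]

x_0 = 1.5000, f(x_0) = 6.722534, coefficient = 1
x_1 = 2.0000, f(x_1) = 14.778112, coefficient = 2
x_2 = 2.5000, f(x_2) = 30.456235, coefficient = 2
x_3 = 3.0000, f(x_3) = 60.256611, coefficient = 2
x_4 = 3.5000, f(x_4) = 115.904082, coefficient = 1

I ≈ (0.500000/2) × 333.608531 = 83.402133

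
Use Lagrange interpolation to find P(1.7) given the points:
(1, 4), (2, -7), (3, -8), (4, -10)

Lagrange interpolation formula:
P(x) = Σ yᵢ × Lᵢ(x)
where Lᵢ(x) = Π_{j≠i} (x - xⱼ)/(xᵢ - xⱼ)

L_0(1.7) = (1.7 - 2)/(1 - 2) × (1.7 - 3)/(1 - 3) × (1.7 - 4)/(1 - 4) = 0.149500
L_1(1.7) = (1.7 - 1)/(2 - 1) × (1.7 - 3)/(2 - 3) × (1.7 - 4)/(2 - 4) = 1.046500
L_2(1.7) = (1.7 - 1)/(3 - 1) × (1.7 - 2)/(3 - 2) × (1.7 - 4)/(3 - 4) = -0.241500
L_3(1.7) = (1.7 - 1)/(4 - 1) × (1.7 - 2)/(4 - 2) × (1.7 - 3)/(4 - 3) = 0.045500

P(1.7) = 4×L_0(1.7) + (-7)×L_1(1.7) + (-8)×L_2(1.7) + (-10)×L_3(1.7)
P(1.7) = -5.250500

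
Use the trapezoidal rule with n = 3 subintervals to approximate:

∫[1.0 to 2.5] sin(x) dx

f(x) = sin(x)
a = 1.0, b = 2.5, n = 3
h = (b - a)/n = 0.500000

Trapezoidal rule: (h/2)[f(x₀) + 2f(x₁) + 2f(x₂) + ... + f(xₙ)]

x_0 = 1.0000, f(x_0) = 0.841471, coefficient = 1
x_1 = 1.5000, f(x_1) = 0.997495, coefficient = 2
x_2 = 2.0000, f(x_2) = 0.909297, coefficient = 2
x_3 = 2.5000, f(x_3) = 0.598472, coefficient = 1

I ≈ (0.500000/2) × 5.253528 = 1.313382
Exact value: 1.341446
Error: 0.028064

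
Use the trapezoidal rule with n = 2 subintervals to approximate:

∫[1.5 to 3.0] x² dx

f(x) = x²
a = 1.5, b = 3.0, n = 2
h = (b - a)/n = 0.750000

Trapezoidal rule: (h/2)[f(x₀) + 2f(x₁) + 2f(x₂) + ... + f(xₙ)]

x_0 = 1.5000, f(x_0) = 2.250000, coefficient = 1
x_1 = 2.2500, f(x_1) = 5.062500, coefficient = 2
x_2 = 3.0000, f(x_2) = 9.000000, coefficient = 1

I ≈ (0.750000/2) × 21.375000 = 8.015625
Exact value: 7.875000
Error: 0.140625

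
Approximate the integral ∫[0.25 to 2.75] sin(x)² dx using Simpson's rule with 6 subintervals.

f(x) = sin(x)²
a = 0.25, b = 2.75, n = 6
h = (b - a)/n = 0.416667

Simpson's rule: (h/3)[f(x₀) + 4f(x₁) + 2f(x₂) + ... + f(xₙ)]

x_0 = 0.2500, f(x_0) = 0.061209, coefficient = 1
x_1 = 0.6667, f(x_1) = 0.382381, coefficient = 4
x_2 = 1.0833, f(x_2) = 0.780615, coefficient = 2
x_3 = 1.5000, f(x_3) = 0.994996, coefficient = 4
x_4 = 1.9167, f(x_4) = 0.885068, coefficient = 2
x_5 = 2.3333, f(x_5) = 0.522853, coefficient = 4
x_6 = 2.7500, f(x_6) = 0.145665, coefficient = 1

I ≈ (0.416667/3) × 11.139163 = 1.547106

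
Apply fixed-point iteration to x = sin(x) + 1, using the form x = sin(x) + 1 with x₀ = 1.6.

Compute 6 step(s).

Equation: x = sin(x) + 1
Fixed-point form: x = sin(x) + 1
x₀ = 1.6

x_1 = g(1.600000) = 1.999574
x_2 = g(1.999574) = 1.909475
x_3 = g(1.909475) = 1.943195
x_4 = g(1.943195) = 1.931457
x_5 = g(1.931457) = 1.935664
x_6 = g(1.935664) = 1.934171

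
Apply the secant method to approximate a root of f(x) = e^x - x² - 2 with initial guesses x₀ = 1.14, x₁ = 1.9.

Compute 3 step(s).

f(x) = e^x - x² - 2
x₀ = 1.14, x₁ = 1.9

Secant formula: x_{n+1} = x_n - f(x_n)(x_n - x_{n-1})/(f(x_n) - f(x_{n-1}))

Iteration 1:
  f(1.140000) = -0.172832
  f(1.900000) = 1.075894
  x_2 = 1.900000 - 1.075894×(1.900000 - 1.140000)/(1.075894 - (-0.172832))
       = 1.245189
Iteration 2:
  f(1.900000) = 1.075894
  f(1.245189) = -0.076905
  x_3 = 1.245189 - (-0.076905)×(1.245189 - 1.900000)/(-0.076905 - 1.075894)
       = 1.288872
Iteration 3:
  f(1.245189) = -0.076905
  f(1.288872) = -0.032500
  x_4 = 1.288872 - (-0.032500)×(1.288872 - 1.245189)/(-0.032500 - (-0.076905))
       = 1.320844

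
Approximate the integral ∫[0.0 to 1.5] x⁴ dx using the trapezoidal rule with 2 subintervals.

f(x) = x⁴
a = 0.0, b = 1.5, n = 2
h = (b - a)/n = 0.750000

Trapezoidal rule: (h/2)[f(x₀) + 2f(x₁) + 2f(x₂) + ... + f(xₙ)]

x_0 = 0.0000, f(x_0) = 0.000000, coefficient = 1
x_1 = 0.7500, f(x_1) = 0.316406, coefficient = 2
x_2 = 1.5000, f(x_2) = 5.062500, coefficient = 1

I ≈ (0.750000/2) × 5.695312 = 2.135742
Exact value: 1.518750
Error: 0.616992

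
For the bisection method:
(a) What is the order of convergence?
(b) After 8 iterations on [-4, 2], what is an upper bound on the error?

(a) Bisection has linear (order 1) convergence; the error is halved each step.

(b) Error bound = (b-a)/2^n = (2 - (-4))/2^{8}
    = 6/2^{8}

(a) 1 (linear); (b) error ≤ 2.34e-02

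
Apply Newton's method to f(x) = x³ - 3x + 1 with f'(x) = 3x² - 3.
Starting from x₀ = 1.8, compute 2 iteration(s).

f(x) = x³ - 3x + 1
f'(x) = 3x² - 3
x₀ = 1.8

Newton-Raphson formula: x_{n+1} = x_n - f(x_n)/f'(x_n)

Iteration 1:
  f(1.800000) = 1.432000
  f'(1.800000) = 6.720000
  x_1 = 1.800000 - 1.432000/6.720000 = 1.586905
Iteration 2:
  f(1.586905) = 0.235535
  f'(1.586905) = 4.554800
  x_2 = 1.586905 - 0.235535/4.554800 = 1.535193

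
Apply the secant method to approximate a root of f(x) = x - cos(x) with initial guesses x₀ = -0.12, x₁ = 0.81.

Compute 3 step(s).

f(x) = x - cos(x)
x₀ = -0.12, x₁ = 0.81

Secant formula: x_{n+1} = x_n - f(x_n)(x_n - x_{n-1})/(f(x_n) - f(x_{n-1}))

Iteration 1:
  f(-0.120000) = -1.112809
  f(0.810000) = 0.120502
  x_2 = 0.810000 - 0.120502×(0.810000 - (-0.120000))/(0.120502 - (-1.112809))
       = 0.719134
Iteration 2:
  f(0.810000) = 0.120502
  f(0.719134) = -0.033243
  x_3 = 0.719134 - (-0.033243)×(0.719134 - 0.810000)/(-0.033243 - 0.120502)
       = 0.738781
Iteration 3:
  f(0.719134) = -0.033243
  f(0.738781) = -0.000509
  x_4 = 0.738781 - (-0.000509)×(0.738781 - 0.719134)/(-0.000509 - (-0.033243))
       = 0.739086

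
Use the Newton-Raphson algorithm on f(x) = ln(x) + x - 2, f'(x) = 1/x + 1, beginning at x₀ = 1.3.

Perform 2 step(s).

f(x) = ln(x) + x - 2
f'(x) = 1/x + 1
x₀ = 1.3

Newton-Raphson formula: x_{n+1} = x_n - f(x_n)/f'(x_n)

Iteration 1:
  f(1.300000) = -0.437636
  f'(1.300000) = 1.769231
  x_1 = 1.300000 - (-0.437636)/1.769231 = 1.547359
Iteration 2:
  f(1.547359) = -0.016091
  f'(1.547359) = 1.646262
  x_2 = 1.547359 - (-0.016091)/1.646262 = 1.557134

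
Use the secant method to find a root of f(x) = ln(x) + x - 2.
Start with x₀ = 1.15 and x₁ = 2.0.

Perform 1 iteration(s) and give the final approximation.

f(x) = ln(x) + x - 2
x₀ = 1.15, x₁ = 2.0

Secant formula: x_{n+1} = x_n - f(x_n)(x_n - x_{n-1})/(f(x_n) - f(x_{n-1}))

Iteration 1:
  f(1.150000) = -0.710238
  f(2.000000) = 0.693147
  x_2 = 2.000000 - 0.693147×(2.000000 - 1.150000)/(0.693147 - (-0.710238))
       = 1.580176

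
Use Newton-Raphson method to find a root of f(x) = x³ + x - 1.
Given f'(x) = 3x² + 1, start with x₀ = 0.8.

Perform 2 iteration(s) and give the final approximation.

f(x) = x³ + x - 1
f'(x) = 3x² + 1
x₀ = 0.8

Newton-Raphson formula: x_{n+1} = x_n - f(x_n)/f'(x_n)

Iteration 1:
  f(0.800000) = 0.312000
  f'(0.800000) = 2.920000
  x_1 = 0.800000 - 0.312000/2.920000 = 0.693151
Iteration 2:
  f(0.693151) = 0.026180
  f'(0.693151) = 2.441374
  x_2 = 0.693151 - 0.026180/2.441374 = 0.682427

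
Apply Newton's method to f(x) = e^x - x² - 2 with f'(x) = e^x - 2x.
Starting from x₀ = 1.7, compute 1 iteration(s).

f(x) = e^x - x² - 2
f'(x) = e^x - 2x
x₀ = 1.7

Newton-Raphson formula: x_{n+1} = x_n - f(x_n)/f'(x_n)

Iteration 1:
  f(1.700000) = 0.583947
  f'(1.700000) = 2.073947
  x_1 = 1.700000 - 0.583947/2.073947 = 1.418437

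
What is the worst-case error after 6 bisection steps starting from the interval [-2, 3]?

Bisection error bound: |error| ≤ (b-a)/2^n
|error| ≤ (3 - (-2))/2^6 = 5/2^6
|error| ≤ 0.0781250000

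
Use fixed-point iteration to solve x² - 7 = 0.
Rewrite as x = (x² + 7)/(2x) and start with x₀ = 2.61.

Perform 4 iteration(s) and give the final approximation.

Equation: x² - 7 = 0
Fixed-point form: x = (x² + 7)/(2x)
x₀ = 2.61

x_1 = g(2.610000) = 2.645996
x_2 = g(2.645996) = 2.645751
x_3 = g(2.645751) = 2.645751
x_4 = g(2.645751) = 2.645751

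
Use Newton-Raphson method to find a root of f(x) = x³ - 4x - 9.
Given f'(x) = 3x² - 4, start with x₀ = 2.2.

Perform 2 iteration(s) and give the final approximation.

f(x) = x³ - 4x - 9
f'(x) = 3x² - 4
x₀ = 2.2

Newton-Raphson formula: x_{n+1} = x_n - f(x_n)/f'(x_n)

Iteration 1:
  f(2.200000) = -7.152000
  f'(2.200000) = 10.520000
  x_1 = 2.200000 - (-7.152000)/10.520000 = 2.879848
Iteration 2:
  f(2.879848) = 3.364696
  f'(2.879848) = 20.880572
  x_2 = 2.879848 - 3.364696/20.880572 = 2.718708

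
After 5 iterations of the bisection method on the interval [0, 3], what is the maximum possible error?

Bisection error bound: |error| ≤ (b-a)/2^n
|error| ≤ (3 - 0)/2^5 = 3/2^5
|error| ≤ 0.0937500000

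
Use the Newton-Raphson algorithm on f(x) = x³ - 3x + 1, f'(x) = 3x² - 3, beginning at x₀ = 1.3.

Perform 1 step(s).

f(x) = x³ - 3x + 1
f'(x) = 3x² - 3
x₀ = 1.3

Newton-Raphson formula: x_{n+1} = x_n - f(x_n)/f'(x_n)

Iteration 1:
  f(1.300000) = -0.703000
  f'(1.300000) = 2.070000
  x_1 = 1.300000 - (-0.703000)/2.070000 = 1.639614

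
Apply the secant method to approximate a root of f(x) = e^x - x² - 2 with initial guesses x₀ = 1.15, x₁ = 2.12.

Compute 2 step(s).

f(x) = e^x - x² - 2
x₀ = 1.15, x₁ = 2.12

Secant formula: x_{n+1} = x_n - f(x_n)(x_n - x_{n-1})/(f(x_n) - f(x_{n-1}))

Iteration 1:
  f(1.150000) = -0.164307
  f(2.120000) = 1.836737
  x_2 = 2.120000 - 1.836737×(2.120000 - 1.150000)/(1.836737 - (-0.164307))
       = 1.229647
Iteration 2:
  f(2.120000) = 1.836737
  f(1.229647) = -0.092009
  x_3 = 1.229647 - (-0.092009)×(1.229647 - 2.120000)/(-0.092009 - 1.836737)
       = 1.272121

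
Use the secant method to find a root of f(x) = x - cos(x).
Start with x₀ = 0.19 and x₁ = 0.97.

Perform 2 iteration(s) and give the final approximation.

f(x) = x - cos(x)
x₀ = 0.19, x₁ = 0.97

Secant formula: x_{n+1} = x_n - f(x_n)(x_n - x_{n-1})/(f(x_n) - f(x_{n-1}))

Iteration 1:
  f(0.190000) = -0.792004
  f(0.970000) = 0.404700
  x_2 = 0.970000 - 0.404700×(0.970000 - 0.190000)/(0.404700 - (-0.792004))
       = 0.706220
Iteration 2:
  f(0.970000) = 0.404700
  f(0.706220) = -0.054600
  x_3 = 0.706220 - (-0.054600)×(0.706220 - 0.970000)/(-0.054600 - 0.404700)
       = 0.737577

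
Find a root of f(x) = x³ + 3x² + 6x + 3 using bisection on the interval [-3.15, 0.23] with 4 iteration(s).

f(x) = x³ + 3x² + 6x + 3
Initial interval: [-3.15, 0.23]

Iteration 1:
  c_1 = (-3.150000 + 0.230000)/2 = -1.460000
  f(c_1) = f(-1.460000) = -2.477336
  f(a) × f(c) ≥ 0, new interval: [-1.460000, 0.230000]
Iteration 2:
  c_2 = (-1.460000 + 0.230000)/2 = -0.615000
  f(c_2) = f(-0.615000) = 0.212067
  f(a) × f(c) < 0, new interval: [-1.460000, -0.615000]
Iteration 3:
  c_3 = (-1.460000 + (-0.615000))/2 = -1.037500
  f(c_3) = f(-1.037500) = -1.112553
  f(a) × f(c) ≥ 0, new interval: [-1.037500, -0.615000]
Iteration 4:
  c_4 = (-1.037500 + (-0.615000))/2 = -0.826250
  f(c_4) = f(-0.826250) = -0.473505
  f(a) × f(c) ≥ 0, new interval: [-0.826250, -0.615000]

After 4 iteration(s), the approximation is c_4 = -0.826250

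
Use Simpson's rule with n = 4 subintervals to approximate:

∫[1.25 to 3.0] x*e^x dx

f(x) = x*e^x
a = 1.25, b = 3.0, n = 4
h = (b - a)/n = 0.437500

Simpson's rule: (h/3)[f(x₀) + 4f(x₁) + 2f(x₂) + ... + f(xₙ)]

x_0 = 1.2500, f(x_0) = 4.362929, coefficient = 1
x_1 = 1.6875, f(x_1) = 9.122539, coefficient = 4
x_2 = 2.1250, f(x_2) = 17.792407, coefficient = 2
x_3 = 2.5625, f(x_3) = 33.231006, coefficient = 4
x_4 = 3.0000, f(x_4) = 60.256611, coefficient = 1

I ≈ (0.437500/3) × 269.618532 = 39.319369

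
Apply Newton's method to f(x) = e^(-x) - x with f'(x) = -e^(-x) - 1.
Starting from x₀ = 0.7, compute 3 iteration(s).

f(x) = e^(-x) - x
f'(x) = -e^(-x) - 1
x₀ = 0.7

Newton-Raphson formula: x_{n+1} = x_n - f(x_n)/f'(x_n)

Iteration 1:
  f(0.700000) = -0.203415
  f'(0.700000) = -1.496585
  x_1 = 0.700000 - (-0.203415)/(-1.496585) = 0.564081
Iteration 2:
  f(0.564081) = 0.004802
  f'(0.564081) = -1.568883
  x_2 = 0.564081 - 0.004802/(-1.568883) = 0.567142
Iteration 3:
  f(0.567142) = 0.000003
  f'(0.567142) = -1.567144
  x_3 = 0.567142 - 0.000003/(-1.567144) = 0.567143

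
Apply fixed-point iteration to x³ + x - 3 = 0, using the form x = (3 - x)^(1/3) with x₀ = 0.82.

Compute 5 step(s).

Equation: x³ + x - 3 = 0
Fixed-point form: x = (3 - x)^(1/3)
x₀ = 0.82

x_1 = g(0.820000) = 1.296638
x_2 = g(1.296638) = 1.194269
x_3 = g(1.194269) = 1.217730
x_4 = g(1.217730) = 1.212433
x_5 = g(1.212433) = 1.213633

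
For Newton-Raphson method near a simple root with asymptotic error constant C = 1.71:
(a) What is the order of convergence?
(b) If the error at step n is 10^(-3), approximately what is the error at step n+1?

(a) Newton-Raphson has quadratic (order 2) convergence near simple roots.
    This means |e_{n+1}| ≈ C|e_n|².

(b) With |e_n| = 10^(-3) and C = 1.71:
    |e_{n+1}| ≈ 1.71 × (10^(-3))² = 1.71 × 10^(-6)

(a) 2 (quadratic); (b) |e_{n+1}| ≈ 1.710e-06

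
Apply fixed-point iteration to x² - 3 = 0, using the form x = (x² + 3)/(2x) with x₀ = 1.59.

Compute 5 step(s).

Equation: x² - 3 = 0
Fixed-point form: x = (x² + 3)/(2x)
x₀ = 1.59

x_1 = g(1.590000) = 1.738396
x_2 = g(1.738396) = 1.732062
x_3 = g(1.732062) = 1.732051
x_4 = g(1.732051) = 1.732051
x_5 = g(1.732051) = 1.732051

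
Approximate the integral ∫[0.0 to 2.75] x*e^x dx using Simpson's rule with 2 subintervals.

f(x) = x*e^x
a = 0.0, b = 2.75, n = 2
h = (b - a)/n = 1.375000

Simpson's rule: (h/3)[f(x₀) + 4f(x₁) + 2f(x₂) + ... + f(xₙ)]

x_0 = 0.0000, f(x_0) = 0.000000, coefficient = 1
x_1 = 1.3750, f(x_1) = 5.438230, coefficient = 4
x_2 = 2.7500, f(x_2) = 43.017238, coefficient = 1

I ≈ (1.375000/3) × 64.770160 = 29.686323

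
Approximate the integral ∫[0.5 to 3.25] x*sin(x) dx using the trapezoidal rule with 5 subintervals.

f(x) = x*sin(x)
a = 0.5, b = 3.25, n = 5
h = (b - a)/n = 0.550000

Trapezoidal rule: (h/2)[f(x₀) + 2f(x₁) + 2f(x₂) + ... + f(xₙ)]

x_0 = 0.5000, f(x_0) = 0.239713, coefficient = 1
x_1 = 1.0500, f(x_1) = 0.910794, coefficient = 2
x_2 = 1.6000, f(x_2) = 1.599318, coefficient = 2
x_3 = 2.1500, f(x_3) = 1.799332, coefficient = 2
x_4 = 2.7000, f(x_4) = 1.153926, coefficient = 2
x_5 = 3.2500, f(x_5) = -0.351634, coefficient = 1

I ≈ (0.550000/2) × 10.814819 = 2.974075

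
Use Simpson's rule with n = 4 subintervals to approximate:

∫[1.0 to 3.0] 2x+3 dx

f(x) = 2x+3
a = 1.0, b = 3.0, n = 4
h = (b - a)/n = 0.500000

Simpson's rule: (h/3)[f(x₀) + 4f(x₁) + 2f(x₂) + ... + f(xₙ)]

x_0 = 1.0000, f(x_0) = 5.000000, coefficient = 1
x_1 = 1.5000, f(x_1) = 6.000000, coefficient = 4
x_2 = 2.0000, f(x_2) = 7.000000, coefficient = 2
x_3 = 2.5000, f(x_3) = 8.000000, coefficient = 4
x_4 = 3.0000, f(x_4) = 9.000000, coefficient = 1

I ≈ (0.500000/3) × 84.000000 = 14.000000
Exact value: 14.000000
Error: 0.000000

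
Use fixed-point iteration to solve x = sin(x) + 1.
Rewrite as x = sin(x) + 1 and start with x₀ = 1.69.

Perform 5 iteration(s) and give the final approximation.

Equation: x = sin(x) + 1
Fixed-point form: x = sin(x) + 1
x₀ = 1.69

x_1 = g(1.690000) = 1.992904
x_2 = g(1.992904) = 1.912228
x_3 = g(1.912228) = 1.942276
x_4 = g(1.942276) = 1.931791
x_5 = g(1.931791) = 1.935546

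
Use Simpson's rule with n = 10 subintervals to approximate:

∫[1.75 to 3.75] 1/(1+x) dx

f(x) = 1/(1+x)
a = 1.75, b = 3.75, n = 10
h = (b - a)/n = 0.200000

Simpson's rule: (h/3)[f(x₀) + 4f(x₁) + 2f(x₂) + ... + f(xₙ)]

x_0 = 1.7500, f(x_0) = 0.363636, coefficient = 1
x_1 = 1.9500, f(x_1) = 0.338983, coefficient = 4
x_2 = 2.1500, f(x_2) = 0.317460, coefficient = 2
x_3 = 2.3500, f(x_3) = 0.298507, coefficient = 4
x_4 = 2.5500, f(x_4) = 0.281690, coefficient = 2
x_5 = 2.7500, f(x_5) = 0.266667, coefficient = 4
x_6 = 2.9500, f(x_6) = 0.253165, coefficient = 2
x_7 = 3.1500, f(x_7) = 0.240964, coefficient = 4
x_8 = 3.3500, f(x_8) = 0.229885, coefficient = 2
x_9 = 3.5500, f(x_9) = 0.219780, coefficient = 4
x_10 = 3.7500, f(x_10) = 0.210526, coefficient = 1

I ≈ (0.200000/3) × 8.198168 = 0.546545
Exact value: 0.546544
Error: 0.000001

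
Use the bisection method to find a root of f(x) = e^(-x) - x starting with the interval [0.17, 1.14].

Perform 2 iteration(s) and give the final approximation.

f(x) = e^(-x) - x
Initial interval: [0.17, 1.14]

Iteration 1:
  c_1 = (0.170000 + 1.140000)/2 = 0.655000
  f(c_1) = f(0.655000) = -0.135558
  f(a) × f(c) < 0, new interval: [0.170000, 0.655000]
Iteration 2:
  c_2 = (0.170000 + 0.655000)/2 = 0.412500
  f(c_2) = f(0.412500) = 0.249493
  f(a) × f(c) ≥ 0, new interval: [0.412500, 0.655000]

After 2 iteration(s), the approximation is c_2 = 0.412500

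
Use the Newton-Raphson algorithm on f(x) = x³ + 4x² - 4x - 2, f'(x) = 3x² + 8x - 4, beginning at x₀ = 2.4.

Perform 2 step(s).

f(x) = x³ + 4x² - 4x - 2
f'(x) = 3x² + 8x - 4
x₀ = 2.4

Newton-Raphson formula: x_{n+1} = x_n - f(x_n)/f'(x_n)

Iteration 1:
  f(2.400000) = 25.264000
  f'(2.400000) = 32.480000
  x_1 = 2.400000 - 25.264000/32.480000 = 1.622167
Iteration 2:
  f(1.622167) = 6.305655
  f'(1.622167) = 16.871622
  x_2 = 1.622167 - 6.305655/16.871622 = 1.248424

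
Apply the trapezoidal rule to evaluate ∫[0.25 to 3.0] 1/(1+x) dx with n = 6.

f(x) = 1/(1+x)
a = 0.25, b = 3.0, n = 6
h = (b - a)/n = 0.458333

Trapezoidal rule: (h/2)[f(x₀) + 2f(x₁) + 2f(x₂) + ... + f(xₙ)]

x_0 = 0.2500, f(x_0) = 0.800000, coefficient = 1
x_1 = 0.7083, f(x_1) = 0.585366, coefficient = 2
x_2 = 1.1667, f(x_2) = 0.461538, coefficient = 2
x_3 = 1.6250, f(x_3) = 0.380952, coefficient = 2
x_4 = 2.0833, f(x_4) = 0.324324, coefficient = 2
x_5 = 2.5417, f(x_5) = 0.282353, coefficient = 2
x_6 = 3.0000, f(x_6) = 0.250000, coefficient = 1

I ≈ (0.458333/2) × 5.119068 = 1.173120
Exact value: 1.163151
Error: 0.009969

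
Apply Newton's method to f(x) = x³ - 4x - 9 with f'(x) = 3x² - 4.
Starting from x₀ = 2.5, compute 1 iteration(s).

f(x) = x³ - 4x - 9
f'(x) = 3x² - 4
x₀ = 2.5

Newton-Raphson formula: x_{n+1} = x_n - f(x_n)/f'(x_n)

Iteration 1:
  f(2.500000) = -3.375000
  f'(2.500000) = 14.750000
  x_1 = 2.500000 - (-3.375000)/14.750000 = 2.728814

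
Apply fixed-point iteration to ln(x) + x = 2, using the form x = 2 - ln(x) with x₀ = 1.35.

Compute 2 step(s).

Equation: ln(x) + x = 2
Fixed-point form: x = 2 - ln(x)
x₀ = 1.35

x_1 = g(1.350000) = 1.699895
x_2 = g(1.699895) = 1.469433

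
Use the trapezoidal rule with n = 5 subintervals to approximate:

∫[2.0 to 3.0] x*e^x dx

f(x) = x*e^x
a = 2.0, b = 3.0, n = 5
h = (b - a)/n = 0.200000

Trapezoidal rule: (h/2)[f(x₀) + 2f(x₁) + 2f(x₂) + ... + f(xₙ)]

x_0 = 2.0000, f(x_0) = 14.778112, coefficient = 1
x_1 = 2.2000, f(x_1) = 19.855030, coefficient = 2
x_2 = 2.4000, f(x_2) = 26.455623, coefficient = 2
x_3 = 2.6000, f(x_3) = 35.005719, coefficient = 2
x_4 = 2.8000, f(x_4) = 46.045011, coefficient = 2
x_5 = 3.0000, f(x_5) = 60.256611, coefficient = 1

I ≈ (0.200000/2) × 329.757489 = 32.975749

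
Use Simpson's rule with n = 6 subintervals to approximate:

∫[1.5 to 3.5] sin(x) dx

f(x) = sin(x)
a = 1.5, b = 3.5, n = 6
h = (b - a)/n = 0.333333

Simpson's rule: (h/3)[f(x₀) + 4f(x₁) + 2f(x₂) + ... + f(xₙ)]

x_0 = 1.5000, f(x_0) = 0.997495, coefficient = 1
x_1 = 1.8333, f(x_1) = 0.965735, coefficient = 4
x_2 = 2.1667, f(x_2) = 0.827660, coefficient = 2
x_3 = 2.5000, f(x_3) = 0.598472, coefficient = 4
x_4 = 2.8333, f(x_4) = 0.303400, coefficient = 2
x_5 = 3.1667, f(x_5) = -0.025071, coefficient = 4
x_6 = 3.5000, f(x_6) = -0.350783, coefficient = 1

I ≈ (0.333333/3) × 9.065375 = 1.007264
Exact value: 1.007194
Error: 0.000070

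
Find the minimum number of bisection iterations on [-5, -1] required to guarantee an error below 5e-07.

We need (b-a)/2^n ≤ 5e-07
(-1 - (-5))/2^n ≤ 5e-07
4/2^n ≤ 5e-07
2^n ≥ 8000000
n ≥ log₂(8000000) = 22.93
n ≥ 23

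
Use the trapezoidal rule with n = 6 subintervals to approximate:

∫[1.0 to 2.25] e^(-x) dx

f(x) = e^(-x)
a = 1.0, b = 2.25, n = 6
h = (b - a)/n = 0.208333

Trapezoidal rule: (h/2)[f(x₀) + 2f(x₁) + 2f(x₂) + ... + f(xₙ)]

x_0 = 1.0000, f(x_0) = 0.367879, coefficient = 1
x_1 = 1.2083, f(x_1) = 0.298695, coefficient = 2
x_2 = 1.4167, f(x_2) = 0.242521, coefficient = 2
x_3 = 1.6250, f(x_3) = 0.196912, coefficient = 2
x_4 = 1.8333, f(x_4) = 0.159880, coefficient = 2
x_5 = 2.0417, f(x_5) = 0.129812, coefficient = 2
x_6 = 2.2500, f(x_6) = 0.105399, coefficient = 1

I ≈ (0.208333/2) × 2.528917 = 0.263429
Exact value: 0.262480
Error: 0.000949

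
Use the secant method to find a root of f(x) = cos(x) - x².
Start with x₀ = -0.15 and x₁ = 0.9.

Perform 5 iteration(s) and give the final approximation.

f(x) = cos(x) - x²
x₀ = -0.15, x₁ = 0.9

Secant formula: x_{n+1} = x_n - f(x_n)(x_n - x_{n-1})/(f(x_n) - f(x_{n-1}))

Iteration 1:
  f(-0.150000) = 0.966271
  f(0.900000) = -0.188390
  x_2 = 0.900000 - (-0.188390)×(0.900000 - (-0.150000))/(-0.188390 - 0.966271)
       = 0.728686
Iteration 2:
  f(0.900000) = -0.188390
  f(0.728686) = 0.215067
  x_3 = 0.728686 - 0.215067×(0.728686 - 0.900000)/(0.215067 - (-0.188390))
       = 0.820007
Iteration 3:
  f(0.728686) = 0.215067
  f(0.820007) = 0.009805
  x_4 = 0.820007 - 0.009805×(0.820007 - 0.728686)/(0.009805 - 0.215067)
       = 0.824369
Iteration 4:
  f(0.820007) = 0.009805
  f(0.824369) = -0.000564
  x_5 = 0.824369 - (-0.000564)×(0.824369 - 0.820007)/(-0.000564 - 0.009805)
       = 0.824132
Iteration 5:
  f(0.824369) = -0.000564
  f(0.824132) = 0.000001
  x_6 = 0.824132 - 0.000001×(0.824132 - 0.824369)/(0.000001 - (-0.000564))
       = 0.824132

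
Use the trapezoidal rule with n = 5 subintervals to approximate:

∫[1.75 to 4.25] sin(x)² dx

f(x) = sin(x)²
a = 1.75, b = 4.25, n = 5
h = (b - a)/n = 0.500000

Trapezoidal rule: (h/2)[f(x₀) + 2f(x₁) + 2f(x₂) + ... + f(xₙ)]

x_0 = 1.7500, f(x_0) = 0.968228, coefficient = 1
x_1 = 2.2500, f(x_1) = 0.605398, coefficient = 2
x_2 = 2.7500, f(x_2) = 0.145665, coefficient = 2
x_3 = 3.2500, f(x_3) = 0.011706, coefficient = 2
x_4 = 3.7500, f(x_4) = 0.326682, coefficient = 2
x_5 = 4.2500, f(x_5) = 0.801006, coefficient = 1

I ≈ (0.500000/2) × 3.948137 = 0.987034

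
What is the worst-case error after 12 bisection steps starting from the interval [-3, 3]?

Bisection error bound: |error| ≤ (b-a)/2^n
|error| ≤ (3 - (-3))/2^12 = 6/2^12
|error| ≤ 0.0014648438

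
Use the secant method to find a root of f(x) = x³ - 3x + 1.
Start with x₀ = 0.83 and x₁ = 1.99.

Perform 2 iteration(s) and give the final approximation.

f(x) = x³ - 3x + 1
x₀ = 0.83, x₁ = 1.99

Secant formula: x_{n+1} = x_n - f(x_n)(x_n - x_{n-1})/(f(x_n) - f(x_{n-1}))

Iteration 1:
  f(0.830000) = -0.918213
  f(1.990000) = 2.910599
  x_2 = 1.990000 - 2.910599×(1.990000 - 0.830000)/(2.910599 - (-0.918213))
       = 1.108187
Iteration 2:
  f(1.990000) = 2.910599
  f(1.108187) = -0.963620
  x_3 = 1.108187 - (-0.963620)×(1.108187 - 1.990000)/(-0.963620 - 2.910599)
       = 1.327517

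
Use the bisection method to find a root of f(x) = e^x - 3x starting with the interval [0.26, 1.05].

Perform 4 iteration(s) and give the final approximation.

f(x) = e^x - 3x
Initial interval: [0.26, 1.05]

Iteration 1:
  c_1 = (0.260000 + 1.050000)/2 = 0.655000
  f(c_1) = f(0.655000) = -0.039857
  f(a) × f(c) < 0, new interval: [0.260000, 0.655000]
Iteration 2:
  c_2 = (0.260000 + 0.655000)/2 = 0.457500
  f(c_2) = f(0.457500) = 0.207619
  f(a) × f(c) ≥ 0, new interval: [0.457500, 0.655000]
Iteration 3:
  c_3 = (0.457500 + 0.655000)/2 = 0.556250
  f(c_3) = f(0.556250) = 0.075370
  f(a) × f(c) ≥ 0, new interval: [0.556250, 0.655000]
Iteration 4:
  c_4 = (0.556250 + 0.655000)/2 = 0.605625
  f(c_4) = f(0.605625) = 0.015522
  f(a) × f(c) ≥ 0, new interval: [0.605625, 0.655000]

After 4 iteration(s), the approximation is c_4 = 0.605625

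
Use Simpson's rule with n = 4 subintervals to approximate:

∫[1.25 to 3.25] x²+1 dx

f(x) = x²+1
a = 1.25, b = 3.25, n = 4
h = (b - a)/n = 0.500000

Simpson's rule: (h/3)[f(x₀) + 4f(x₁) + 2f(x₂) + ... + f(xₙ)]

x_0 = 1.2500, f(x_0) = 2.562500, coefficient = 1
x_1 = 1.7500, f(x_1) = 4.062500, coefficient = 4
x_2 = 2.2500, f(x_2) = 6.062500, coefficient = 2
x_3 = 2.7500, f(x_3) = 8.562500, coefficient = 4
x_4 = 3.2500, f(x_4) = 11.562500, coefficient = 1

I ≈ (0.500000/3) × 76.750000 = 12.791667
Exact value: 12.791667
Error: 0.000000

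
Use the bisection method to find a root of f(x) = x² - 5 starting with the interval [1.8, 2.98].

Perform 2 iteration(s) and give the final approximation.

f(x) = x² - 5
Initial interval: [1.8, 2.98]

Iteration 1:
  c_1 = (1.800000 + 2.980000)/2 = 2.390000
  f(c_1) = f(2.390000) = 0.712100
  f(a) × f(c) < 0, new interval: [1.800000, 2.390000]
Iteration 2:
  c_2 = (1.800000 + 2.390000)/2 = 2.095000
  f(c_2) = f(2.095000) = -0.610975
  f(a) × f(c) ≥ 0, new interval: [2.095000, 2.390000]

After 2 iteration(s), the approximation is c_2 = 2.095000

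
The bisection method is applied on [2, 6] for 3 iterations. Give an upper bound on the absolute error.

Bisection error bound: |error| ≤ (b-a)/2^n
|error| ≤ (6 - 2)/2^3 = 4/2^3
|error| ≤ 0.5000000000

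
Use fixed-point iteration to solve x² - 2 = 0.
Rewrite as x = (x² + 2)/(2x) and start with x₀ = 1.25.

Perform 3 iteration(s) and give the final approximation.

Equation: x² - 2 = 0
Fixed-point form: x = (x² + 2)/(2x)
x₀ = 1.25

x_1 = g(1.250000) = 1.425000
x_2 = g(1.425000) = 1.414254
x_3 = g(1.414254) = 1.414214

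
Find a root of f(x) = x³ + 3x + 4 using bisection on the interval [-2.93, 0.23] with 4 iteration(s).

f(x) = x³ + 3x + 4
Initial interval: [-2.93, 0.23]

Iteration 1:
  c_1 = (-2.930000 + 0.230000)/2 = -1.350000
  f(c_1) = f(-1.350000) = -2.510375
  f(a) × f(c) ≥ 0, new interval: [-1.350000, 0.230000]
Iteration 2:
  c_2 = (-1.350000 + 0.230000)/2 = -0.560000
  f(c_2) = f(-0.560000) = 2.144384
  f(a) × f(c) < 0, new interval: [-1.350000, -0.560000]
Iteration 3:
  c_3 = (-1.350000 + (-0.560000))/2 = -0.955000
  f(c_3) = f(-0.955000) = 0.264016
  f(a) × f(c) < 0, new interval: [-1.350000, -0.955000]
Iteration 4:
  c_4 = (-1.350000 + (-0.955000))/2 = -1.152500
  f(c_4) = f(-1.152500) = -0.988315
  f(a) × f(c) ≥ 0, new interval: [-1.152500, -0.955000]

After 4 iteration(s), the approximation is c_4 = -1.152500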